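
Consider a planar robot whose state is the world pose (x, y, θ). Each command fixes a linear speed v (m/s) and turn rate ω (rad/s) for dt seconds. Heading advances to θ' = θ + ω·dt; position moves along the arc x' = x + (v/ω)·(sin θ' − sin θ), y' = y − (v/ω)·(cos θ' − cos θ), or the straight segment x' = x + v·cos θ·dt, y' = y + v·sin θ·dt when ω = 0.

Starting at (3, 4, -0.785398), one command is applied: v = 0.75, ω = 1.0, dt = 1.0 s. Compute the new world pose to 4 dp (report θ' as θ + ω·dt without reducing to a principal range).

(3.6900, 3.7975, 0.2146)

θ' = -0.7854 + 1.0·1.0 = 0.2146
R = v/ω = 0.75/1.0 = 0.7500
x' = 3 + 0.7500·(sin 0.2146 − sin -0.7854) = 3.6900
y' = 4 − 0.7500·(cos 0.2146 − cos -0.7854) = 3.7975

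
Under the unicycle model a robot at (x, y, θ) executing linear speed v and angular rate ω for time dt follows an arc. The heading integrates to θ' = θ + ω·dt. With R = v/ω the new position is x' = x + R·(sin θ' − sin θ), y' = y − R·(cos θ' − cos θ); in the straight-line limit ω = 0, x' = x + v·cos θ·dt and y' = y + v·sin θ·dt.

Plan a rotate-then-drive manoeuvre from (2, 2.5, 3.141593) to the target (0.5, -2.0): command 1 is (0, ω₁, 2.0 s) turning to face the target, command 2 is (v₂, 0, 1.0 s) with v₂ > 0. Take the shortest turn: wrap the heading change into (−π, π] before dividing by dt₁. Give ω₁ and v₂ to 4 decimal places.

heading to target = atan2(-2−2.5, 0.5−2) = -1.8925
Δθ = wrap(-1.8925 − 3.1416) = 1.2490; ω₁ = Δθ/dt₁ = 0.6245
distance = √((0.5−2)² + (-2−2.5)²) = 4.7434; v₂ = distance/dt₂ = 4.7434

ω₁ = 0.6245, v₂ = 4.7434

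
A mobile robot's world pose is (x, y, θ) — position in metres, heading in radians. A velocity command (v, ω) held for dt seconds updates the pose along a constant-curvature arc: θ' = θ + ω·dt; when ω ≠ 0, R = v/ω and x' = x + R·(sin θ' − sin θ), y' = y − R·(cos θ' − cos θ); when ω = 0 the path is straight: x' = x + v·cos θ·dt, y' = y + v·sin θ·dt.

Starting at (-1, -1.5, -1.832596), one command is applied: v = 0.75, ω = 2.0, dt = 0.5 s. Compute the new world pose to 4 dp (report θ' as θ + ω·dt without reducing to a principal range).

θ' = -1.8326 + 2.0·0.5 = -0.8326
R = v/ω = 0.75/2.0 = 0.3750
x' = -1 + 0.3750·(sin -0.8326 − sin -1.8326) = -0.9152
y' = -1.5 − 0.3750·(cos -0.8326 − cos -1.8326) = -1.8494

(-0.9152, -1.8494, -0.8326)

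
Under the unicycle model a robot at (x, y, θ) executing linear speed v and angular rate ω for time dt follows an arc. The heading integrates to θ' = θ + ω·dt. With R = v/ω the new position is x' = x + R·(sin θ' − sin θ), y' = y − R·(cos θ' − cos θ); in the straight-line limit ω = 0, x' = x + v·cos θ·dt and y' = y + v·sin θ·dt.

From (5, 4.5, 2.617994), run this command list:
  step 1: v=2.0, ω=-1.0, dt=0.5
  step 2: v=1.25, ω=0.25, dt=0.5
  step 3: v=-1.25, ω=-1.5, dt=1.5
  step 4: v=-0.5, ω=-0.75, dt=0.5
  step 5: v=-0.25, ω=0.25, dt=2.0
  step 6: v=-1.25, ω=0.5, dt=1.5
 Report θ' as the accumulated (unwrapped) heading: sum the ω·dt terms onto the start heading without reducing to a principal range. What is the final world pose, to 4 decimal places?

(0.9289, 3.5977, 0.8680)

step 1: θ'=2.1180 (R=-2.0000) → pose (4.2920, 5.1915, 2.1180)
step 2: θ'=2.2430 (R=5.0000) → pose (3.9344, 5.7035, 2.2430)
step 3: θ'=-0.0070 (R=0.8333) → pose (3.2765, 4.3513, -0.0070)
step 4: θ'=-0.3820 (R=0.6667) → pose (3.0326, 4.3993, -0.3820)
step 5: θ'=0.1180 (R=-1.0000) → pose (2.5421, 4.4644, 0.1180)
step 6: θ'=0.8680 (R=-2.5000) → pose (0.9289, 3.5977, 0.8680)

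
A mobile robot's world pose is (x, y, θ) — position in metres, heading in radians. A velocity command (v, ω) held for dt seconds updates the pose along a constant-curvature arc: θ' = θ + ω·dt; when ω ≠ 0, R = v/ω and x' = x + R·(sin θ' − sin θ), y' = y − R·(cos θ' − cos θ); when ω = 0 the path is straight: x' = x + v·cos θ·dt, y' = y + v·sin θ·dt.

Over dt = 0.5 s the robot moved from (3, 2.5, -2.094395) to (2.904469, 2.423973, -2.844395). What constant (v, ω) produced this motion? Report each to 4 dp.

Δθ = -2.844395 − -2.094395 = -0.750000
ω = Δθ/dt = -0.750000/0.5 = -1.5000
R = Δx/(sin θ' − sin θ) = -0.1667
v = R·ω = -0.1667·-1.5000 = 0.2500

v = 0.2500, ω = -1.5000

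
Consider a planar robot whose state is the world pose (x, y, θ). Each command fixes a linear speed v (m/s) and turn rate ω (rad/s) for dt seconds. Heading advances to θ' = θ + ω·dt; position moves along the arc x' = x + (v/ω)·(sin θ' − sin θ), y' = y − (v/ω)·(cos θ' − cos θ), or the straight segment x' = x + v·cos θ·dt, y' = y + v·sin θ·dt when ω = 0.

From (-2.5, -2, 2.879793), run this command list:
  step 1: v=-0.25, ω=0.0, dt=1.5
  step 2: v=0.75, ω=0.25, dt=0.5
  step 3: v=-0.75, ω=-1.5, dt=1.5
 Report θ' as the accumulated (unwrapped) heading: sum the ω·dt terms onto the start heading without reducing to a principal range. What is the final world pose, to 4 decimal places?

(-2.2307, -2.8824, 0.7548)

step 1: θ'=2.8798 (straight) → pose (-2.1378, -2.0971, 2.8798)
step 2: θ'=3.0048 (R=3.0000) → pose (-2.5051, -2.0229, 3.0048)
step 3: θ'=0.7548 (R=0.5000) → pose (-2.2307, -2.8824, 0.7548)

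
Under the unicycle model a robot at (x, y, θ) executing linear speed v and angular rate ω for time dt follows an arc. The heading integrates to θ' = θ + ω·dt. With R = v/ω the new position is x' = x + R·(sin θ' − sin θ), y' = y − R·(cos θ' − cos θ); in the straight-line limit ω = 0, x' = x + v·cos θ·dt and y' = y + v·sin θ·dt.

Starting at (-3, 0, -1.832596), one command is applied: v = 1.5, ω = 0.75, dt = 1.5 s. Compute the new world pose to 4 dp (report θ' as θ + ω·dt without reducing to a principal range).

(-2.3682, -2.0375, -0.7076)

θ' = -1.8326 + 0.75·1.5 = -0.7076
R = v/ω = 1.5/0.75 = 2.0000
x' = -3 + 2.0000·(sin -0.7076 − sin -1.8326) = -2.3682
y' = 0 − 2.0000·(cos -0.7076 − cos -1.8326) = -2.0375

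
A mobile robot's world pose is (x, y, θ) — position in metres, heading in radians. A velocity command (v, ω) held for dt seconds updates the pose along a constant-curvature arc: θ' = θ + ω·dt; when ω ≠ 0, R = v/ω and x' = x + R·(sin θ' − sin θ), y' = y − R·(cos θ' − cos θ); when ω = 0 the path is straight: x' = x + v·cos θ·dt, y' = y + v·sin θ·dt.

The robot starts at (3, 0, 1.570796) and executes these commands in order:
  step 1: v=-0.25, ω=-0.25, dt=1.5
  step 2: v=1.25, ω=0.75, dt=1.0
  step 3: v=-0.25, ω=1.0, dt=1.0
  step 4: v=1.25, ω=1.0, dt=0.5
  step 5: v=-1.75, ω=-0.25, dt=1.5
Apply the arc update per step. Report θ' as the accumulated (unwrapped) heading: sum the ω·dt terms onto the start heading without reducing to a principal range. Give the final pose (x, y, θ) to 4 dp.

step 1: θ'=1.1958 (R=1.0000) → pose (2.9305, -0.3663, 1.1958)
step 2: θ'=1.9458 (R=1.6667) → pose (2.9305, 0.8546, 1.9458)
step 3: θ'=2.9458 (R=-0.2500) → pose (3.1145, 0.7010, 2.9458)
step 4: θ'=3.4458 (R=1.2500) → pose (2.4969, 0.6675, 3.4458)
step 5: θ'=3.0708 (R=7.0000) → pose (5.0888, 0.9713, 3.0708)

(5.0888, 0.9713, 3.0708)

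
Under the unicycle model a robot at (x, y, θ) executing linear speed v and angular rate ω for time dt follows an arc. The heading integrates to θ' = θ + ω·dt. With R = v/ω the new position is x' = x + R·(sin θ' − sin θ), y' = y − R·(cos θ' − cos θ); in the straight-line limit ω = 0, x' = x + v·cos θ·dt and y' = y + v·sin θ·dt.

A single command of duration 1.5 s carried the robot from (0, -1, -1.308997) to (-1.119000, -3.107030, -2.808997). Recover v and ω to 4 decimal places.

v = 1.7500, ω = -1.0000

Δθ = -2.808997 − -1.308997 = -1.500000
ω = Δθ/dt = -1.500000/1.5 = -1.0000
R = −Δy/(cos θ' − cos θ) = -1.7500
v = R·ω = -1.7500·-1.0000 = 1.7500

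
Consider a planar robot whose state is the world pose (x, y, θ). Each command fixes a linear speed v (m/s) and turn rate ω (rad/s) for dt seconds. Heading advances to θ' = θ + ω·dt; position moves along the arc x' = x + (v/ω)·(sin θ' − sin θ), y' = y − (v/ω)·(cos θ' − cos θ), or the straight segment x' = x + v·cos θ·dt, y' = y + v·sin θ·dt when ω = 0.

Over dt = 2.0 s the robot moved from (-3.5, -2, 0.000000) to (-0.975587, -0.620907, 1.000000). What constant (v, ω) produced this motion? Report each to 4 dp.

Δθ = 1.000000 − 0.000000 = 1.000000
ω = Δθ/dt = 1.000000/2.0 = 0.5000
R = Δx/(sin θ' − sin θ) = 3.0000
v = R·ω = 3.0000·0.5000 = 1.5000

v = 1.5000, ω = 0.5000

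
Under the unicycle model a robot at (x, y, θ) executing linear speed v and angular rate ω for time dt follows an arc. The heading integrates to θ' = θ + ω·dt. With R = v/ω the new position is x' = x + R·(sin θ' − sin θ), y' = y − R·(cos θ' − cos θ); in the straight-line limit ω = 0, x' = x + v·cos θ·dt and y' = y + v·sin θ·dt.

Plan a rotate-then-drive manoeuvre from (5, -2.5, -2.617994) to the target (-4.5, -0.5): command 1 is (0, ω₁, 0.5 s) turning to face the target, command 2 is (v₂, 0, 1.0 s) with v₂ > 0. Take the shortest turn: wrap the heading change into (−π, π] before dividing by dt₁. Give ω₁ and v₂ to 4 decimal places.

heading to target = atan2(-0.5−-2.5, -4.5−5) = 2.9341
Δθ = wrap(2.9341 − -2.6180) = -0.7311; ω₁ = Δθ/dt₁ = -1.4622
distance = √((-4.5−5)² + (-0.5−-2.5)²) = 9.7082; v₂ = distance/dt₂ = 9.7082

ω₁ = -1.4622, v₂ = 9.7082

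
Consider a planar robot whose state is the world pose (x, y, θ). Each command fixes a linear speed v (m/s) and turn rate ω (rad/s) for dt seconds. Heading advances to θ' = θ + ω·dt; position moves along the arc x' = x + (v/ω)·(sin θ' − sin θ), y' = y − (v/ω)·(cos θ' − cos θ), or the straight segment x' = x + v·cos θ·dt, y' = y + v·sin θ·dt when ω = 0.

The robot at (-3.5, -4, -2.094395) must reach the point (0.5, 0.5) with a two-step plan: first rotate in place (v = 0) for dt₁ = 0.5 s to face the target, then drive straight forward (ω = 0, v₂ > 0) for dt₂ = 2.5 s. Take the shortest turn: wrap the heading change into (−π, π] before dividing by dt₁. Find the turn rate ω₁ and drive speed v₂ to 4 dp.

heading to target = atan2(0.5−-4, 0.5−-3.5) = 0.8442
Δθ = wrap(0.8442 − -2.0944) = 2.9385; ω₁ = Δθ/dt₁ = 5.8771
distance = √((0.5−-3.5)² + (0.5−-4)²) = 6.0208; v₂ = distance/dt₂ = 2.4083

ω₁ = 5.8771, v₂ = 2.4083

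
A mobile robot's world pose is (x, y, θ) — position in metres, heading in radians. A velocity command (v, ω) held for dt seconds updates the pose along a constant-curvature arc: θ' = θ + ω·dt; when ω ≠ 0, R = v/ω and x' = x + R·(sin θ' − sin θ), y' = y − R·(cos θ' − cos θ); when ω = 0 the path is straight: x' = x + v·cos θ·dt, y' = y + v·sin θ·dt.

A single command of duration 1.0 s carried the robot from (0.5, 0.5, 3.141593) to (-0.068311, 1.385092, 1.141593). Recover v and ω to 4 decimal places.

v = 1.2500, ω = -2.0000

Δθ = 1.141593 − 3.141593 = -2.000000
ω = Δθ/dt = -2.000000/1.0 = -2.0000
R = −Δy/(cos θ' − cos θ) = -0.6250
v = R·ω = -0.6250·-2.0000 = 1.2500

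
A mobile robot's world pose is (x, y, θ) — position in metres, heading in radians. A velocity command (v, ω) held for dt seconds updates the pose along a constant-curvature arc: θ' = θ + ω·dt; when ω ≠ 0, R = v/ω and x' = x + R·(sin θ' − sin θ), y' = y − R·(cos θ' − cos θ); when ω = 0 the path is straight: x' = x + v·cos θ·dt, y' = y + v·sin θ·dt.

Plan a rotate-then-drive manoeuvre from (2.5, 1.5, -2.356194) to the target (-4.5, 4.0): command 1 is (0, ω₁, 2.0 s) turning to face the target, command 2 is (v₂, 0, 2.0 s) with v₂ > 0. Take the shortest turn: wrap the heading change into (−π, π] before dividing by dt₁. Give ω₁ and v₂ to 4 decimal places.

heading to target = atan2(4−1.5, -4.5−2.5) = 2.7986
Δθ = wrap(2.7986 − -2.3562) = -1.1284; ω₁ = Δθ/dt₁ = -0.5642
distance = √((-4.5−2.5)² + (4−1.5)²) = 7.4330; v₂ = distance/dt₂ = 3.7165

ω₁ = -0.5642, v₂ = 3.7165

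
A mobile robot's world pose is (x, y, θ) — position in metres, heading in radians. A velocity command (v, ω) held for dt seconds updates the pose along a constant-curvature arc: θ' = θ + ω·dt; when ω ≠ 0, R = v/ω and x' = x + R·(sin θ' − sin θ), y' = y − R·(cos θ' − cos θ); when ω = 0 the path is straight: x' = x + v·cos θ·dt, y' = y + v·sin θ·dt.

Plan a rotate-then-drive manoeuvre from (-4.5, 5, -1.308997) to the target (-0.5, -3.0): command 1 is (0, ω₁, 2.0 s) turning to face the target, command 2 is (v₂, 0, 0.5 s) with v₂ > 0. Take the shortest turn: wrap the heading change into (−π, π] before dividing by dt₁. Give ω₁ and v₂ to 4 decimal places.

heading to target = atan2(-3−5, -0.5−-4.5) = -1.1071
Δθ = wrap(-1.1071 − -1.3090) = 0.2018; ω₁ = Δθ/dt₁ = 0.1009
distance = √((-0.5−-4.5)² + (-3−5)²) = 8.9443; v₂ = distance/dt₂ = 17.8885

ω₁ = 0.1009, v₂ = 17.8885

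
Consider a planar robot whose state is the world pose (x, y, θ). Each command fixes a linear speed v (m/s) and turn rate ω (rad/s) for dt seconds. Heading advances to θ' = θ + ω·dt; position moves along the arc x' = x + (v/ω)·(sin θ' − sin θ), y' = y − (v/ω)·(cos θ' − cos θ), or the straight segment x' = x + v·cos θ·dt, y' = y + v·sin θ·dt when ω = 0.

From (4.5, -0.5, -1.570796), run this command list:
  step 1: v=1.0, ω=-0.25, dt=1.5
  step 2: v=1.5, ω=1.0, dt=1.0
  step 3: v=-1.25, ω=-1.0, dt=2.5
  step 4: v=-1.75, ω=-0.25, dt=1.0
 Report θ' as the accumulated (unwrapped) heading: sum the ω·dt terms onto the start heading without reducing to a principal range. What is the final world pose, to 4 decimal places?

(7.3766, -2.1945, -3.6958)

step 1: θ'=-1.9458 (R=-4.0000) → pose (4.2220, -1.9651, -1.9458)
step 2: θ'=-0.9458 (R=1.5000) → pose (4.4013, -3.3921, -0.9458)
step 3: θ'=-3.4458 (R=1.2500) → pose (5.7895, -1.4682, -3.4458)
step 4: θ'=-3.6958 (R=7.0000) → pose (7.3766, -2.1945, -3.6958)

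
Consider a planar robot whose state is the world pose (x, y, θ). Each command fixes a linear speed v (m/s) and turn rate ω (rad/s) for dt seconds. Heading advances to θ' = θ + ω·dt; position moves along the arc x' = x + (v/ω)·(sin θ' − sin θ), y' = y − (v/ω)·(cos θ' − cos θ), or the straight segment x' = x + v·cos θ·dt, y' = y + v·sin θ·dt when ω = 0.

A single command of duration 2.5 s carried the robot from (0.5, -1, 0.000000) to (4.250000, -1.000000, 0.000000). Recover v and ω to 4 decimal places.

v = 1.5000, ω = 0.0000

Δθ = 0.000000 − 0.000000 = 0.000000
ω = Δθ/dt = 0.000000/2.5 = 0.0000
ω = 0 → v = (Δx·cos θ + Δy·sin θ)/dt = 1.5000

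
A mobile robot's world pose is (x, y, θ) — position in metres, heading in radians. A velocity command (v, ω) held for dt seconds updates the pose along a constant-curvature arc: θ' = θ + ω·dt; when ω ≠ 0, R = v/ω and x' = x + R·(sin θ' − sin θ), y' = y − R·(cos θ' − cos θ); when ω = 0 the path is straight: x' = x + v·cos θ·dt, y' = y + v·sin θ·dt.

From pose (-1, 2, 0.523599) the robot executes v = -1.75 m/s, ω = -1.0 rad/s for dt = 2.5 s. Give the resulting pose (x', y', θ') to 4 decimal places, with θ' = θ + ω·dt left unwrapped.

(-3.4830, 4.2060, -1.9764)

θ' = 0.5236 + -1.0·2.5 = -1.9764
R = v/ω = -1.75/-1.0 = 1.7500
x' = -1 + 1.7500·(sin -1.9764 − sin 0.5236) = -3.4830
y' = 2 − 1.7500·(cos -1.9764 − cos 0.5236) = 4.2060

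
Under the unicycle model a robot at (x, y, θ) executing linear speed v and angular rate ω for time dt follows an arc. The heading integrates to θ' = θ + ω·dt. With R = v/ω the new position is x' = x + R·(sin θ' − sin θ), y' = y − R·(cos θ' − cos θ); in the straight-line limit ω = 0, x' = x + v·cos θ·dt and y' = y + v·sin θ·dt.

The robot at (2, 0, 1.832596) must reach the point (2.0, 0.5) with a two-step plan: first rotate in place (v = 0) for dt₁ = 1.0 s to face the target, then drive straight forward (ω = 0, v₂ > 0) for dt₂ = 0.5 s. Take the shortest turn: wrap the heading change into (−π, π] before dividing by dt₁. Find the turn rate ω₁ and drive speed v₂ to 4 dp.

heading to target = atan2(0.5−0, 2−2) = 1.5708
Δθ = wrap(1.5708 − 1.8326) = -0.2618; ω₁ = Δθ/dt₁ = -0.2618
distance = √((2−2)² + (0.5−0)²) = 0.5000; v₂ = distance/dt₂ = 1.0000

ω₁ = -0.2618, v₂ = 1.0000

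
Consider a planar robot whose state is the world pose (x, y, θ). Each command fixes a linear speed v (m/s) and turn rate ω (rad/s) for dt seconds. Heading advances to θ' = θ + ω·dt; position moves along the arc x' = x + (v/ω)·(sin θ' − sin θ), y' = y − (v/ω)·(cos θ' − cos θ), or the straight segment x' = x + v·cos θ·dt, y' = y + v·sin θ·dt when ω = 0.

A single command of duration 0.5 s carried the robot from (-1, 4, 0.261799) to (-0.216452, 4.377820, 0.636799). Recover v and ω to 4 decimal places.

Δθ = 0.636799 − 0.261799 = 0.375000
ω = Δθ/dt = 0.375000/0.5 = 0.7500
R = Δx/(sin θ' − sin θ) = 2.3333
v = R·ω = 2.3333·0.7500 = 1.7500

v = 1.7500, ω = 0.7500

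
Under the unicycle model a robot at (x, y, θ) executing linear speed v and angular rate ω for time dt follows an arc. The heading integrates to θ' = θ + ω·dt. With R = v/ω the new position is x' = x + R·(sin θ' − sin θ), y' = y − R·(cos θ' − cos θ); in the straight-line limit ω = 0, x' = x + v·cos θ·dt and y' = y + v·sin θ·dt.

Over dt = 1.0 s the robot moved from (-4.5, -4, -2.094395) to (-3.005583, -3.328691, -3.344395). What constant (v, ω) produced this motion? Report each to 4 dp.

v = -1.7500, ω = -1.2500

Δθ = -3.344395 − -2.094395 = -1.250000
ω = Δθ/dt = -1.250000/1.0 = -1.2500
R = Δx/(sin θ' − sin θ) = 1.4000
v = R·ω = 1.4000·-1.2500 = -1.7500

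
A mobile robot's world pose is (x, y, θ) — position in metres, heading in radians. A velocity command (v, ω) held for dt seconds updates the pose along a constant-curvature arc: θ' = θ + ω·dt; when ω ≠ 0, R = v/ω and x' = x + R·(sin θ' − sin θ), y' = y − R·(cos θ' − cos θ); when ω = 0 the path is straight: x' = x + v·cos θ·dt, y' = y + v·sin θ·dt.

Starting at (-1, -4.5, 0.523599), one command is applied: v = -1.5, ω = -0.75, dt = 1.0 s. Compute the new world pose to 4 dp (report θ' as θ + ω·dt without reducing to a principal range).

(-2.4489, -4.7169, -0.2264)

θ' = 0.5236 + -0.75·1.0 = -0.2264
R = v/ω = -1.5/-0.75 = 2.0000
x' = -1 + 2.0000·(sin -0.2264 − sin 0.5236) = -2.4489
y' = -4.5 − 2.0000·(cos -0.2264 − cos 0.5236) = -4.7169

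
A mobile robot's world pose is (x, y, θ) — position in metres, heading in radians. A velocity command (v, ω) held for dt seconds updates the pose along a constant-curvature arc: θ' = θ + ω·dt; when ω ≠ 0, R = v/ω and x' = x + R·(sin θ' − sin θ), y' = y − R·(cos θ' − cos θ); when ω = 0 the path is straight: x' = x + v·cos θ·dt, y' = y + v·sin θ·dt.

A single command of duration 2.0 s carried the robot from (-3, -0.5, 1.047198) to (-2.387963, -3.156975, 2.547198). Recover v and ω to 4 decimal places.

v = -1.5000, ω = 0.7500

Δθ = 2.547198 − 1.047198 = 1.500000
ω = Δθ/dt = 1.500000/2.0 = 0.7500
R = −Δy/(cos θ' − cos θ) = -2.0000
v = R·ω = -2.0000·0.7500 = -1.5000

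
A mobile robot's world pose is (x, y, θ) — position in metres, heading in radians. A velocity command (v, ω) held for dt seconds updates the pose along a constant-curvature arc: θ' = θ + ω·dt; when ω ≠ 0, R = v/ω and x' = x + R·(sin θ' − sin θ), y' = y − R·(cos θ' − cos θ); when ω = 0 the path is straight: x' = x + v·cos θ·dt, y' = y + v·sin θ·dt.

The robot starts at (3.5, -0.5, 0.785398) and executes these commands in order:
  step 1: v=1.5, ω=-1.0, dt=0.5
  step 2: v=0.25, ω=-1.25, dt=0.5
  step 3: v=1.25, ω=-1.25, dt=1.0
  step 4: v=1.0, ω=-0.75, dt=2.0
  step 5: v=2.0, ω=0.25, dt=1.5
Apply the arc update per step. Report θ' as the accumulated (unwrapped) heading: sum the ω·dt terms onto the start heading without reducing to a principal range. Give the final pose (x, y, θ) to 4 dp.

(0.7669, -3.1003, -2.7146)

step 1: θ'=0.2854 (R=-1.5000) → pose (4.1384, -0.1213, 0.2854)
step 2: θ'=-0.3396 (R=-0.2000) → pose (4.2613, -0.1247, -0.3396)
step 3: θ'=-1.5896 (R=-1.0000) → pose (4.9280, -1.0864, -1.5896)
step 4: θ'=-3.0896 (R=-1.3333) → pose (3.6642, -2.3928, -3.0896)
step 5: θ'=-2.7146 (R=8.0000) → pose (0.7669, -3.1003, -2.7146)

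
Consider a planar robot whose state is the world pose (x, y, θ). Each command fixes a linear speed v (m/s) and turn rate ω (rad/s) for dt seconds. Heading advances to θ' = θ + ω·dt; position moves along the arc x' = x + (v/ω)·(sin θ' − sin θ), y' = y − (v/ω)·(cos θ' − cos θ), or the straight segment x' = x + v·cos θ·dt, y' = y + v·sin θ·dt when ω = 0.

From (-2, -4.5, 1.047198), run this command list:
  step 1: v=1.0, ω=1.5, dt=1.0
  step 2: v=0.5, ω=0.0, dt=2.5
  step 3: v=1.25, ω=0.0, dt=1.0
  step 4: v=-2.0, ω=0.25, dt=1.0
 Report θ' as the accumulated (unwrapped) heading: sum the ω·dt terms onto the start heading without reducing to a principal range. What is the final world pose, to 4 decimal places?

(-2.4962, -3.1167, 2.7972)

step 1: θ'=2.5472 (R=0.6667) → pose (-2.2040, -3.6143, 2.5472)
step 2: θ'=2.5472 (straight) → pose (-3.2396, -2.9143, 2.5472)
step 3: θ'=2.5472 (straight) → pose (-4.2752, -2.2143, 2.5472)
step 4: θ'=2.7972 (R=-8.0000) → pose (-2.4962, -3.1167, 2.7972)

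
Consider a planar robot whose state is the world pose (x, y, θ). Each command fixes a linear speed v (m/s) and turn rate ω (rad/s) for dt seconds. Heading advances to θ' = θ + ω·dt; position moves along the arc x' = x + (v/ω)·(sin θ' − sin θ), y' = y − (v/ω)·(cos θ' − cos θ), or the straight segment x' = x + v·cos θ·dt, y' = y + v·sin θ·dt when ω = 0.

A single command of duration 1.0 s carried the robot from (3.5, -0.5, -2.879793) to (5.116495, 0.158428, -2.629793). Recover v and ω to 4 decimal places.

Δθ = -2.629793 − -2.879793 = 0.250000
ω = Δθ/dt = 0.250000/1.0 = 0.2500
R = Δx/(sin θ' − sin θ) = -7.0000
v = R·ω = -7.0000·0.2500 = -1.7500

v = -1.7500, ω = 0.2500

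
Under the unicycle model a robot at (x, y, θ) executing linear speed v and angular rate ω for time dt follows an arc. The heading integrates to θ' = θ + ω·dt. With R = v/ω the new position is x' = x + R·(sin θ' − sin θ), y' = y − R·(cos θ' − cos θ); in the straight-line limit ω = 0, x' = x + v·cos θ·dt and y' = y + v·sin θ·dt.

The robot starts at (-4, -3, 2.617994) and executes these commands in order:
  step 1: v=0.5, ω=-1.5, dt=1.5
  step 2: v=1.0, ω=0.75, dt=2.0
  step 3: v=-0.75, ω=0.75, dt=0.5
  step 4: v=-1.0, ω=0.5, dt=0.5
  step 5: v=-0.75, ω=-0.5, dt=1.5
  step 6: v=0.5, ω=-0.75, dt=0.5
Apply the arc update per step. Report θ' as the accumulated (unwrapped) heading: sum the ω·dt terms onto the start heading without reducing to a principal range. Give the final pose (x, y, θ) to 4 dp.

(-2.0520, -2.1340, 1.3680)

step 1: θ'=0.3680 (R=-0.3333) → pose (-3.9532, -2.4003, 0.3680)
step 2: θ'=1.8680 (R=1.3333) → pose (-3.1580, -0.7658, 1.8680)
step 3: θ'=2.2430 (R=-1.0000) → pose (-2.9843, -1.0956, 2.2430)
step 4: θ'=2.4930 (R=-2.0000) → pose (-2.6276, -1.4441, 2.4930)
step 5: θ'=1.7430 (R=1.5000) → pose (-2.0558, -2.3825, 1.7430)
step 6: θ'=1.3680 (R=-0.6667) → pose (-2.0520, -2.1340, 1.3680)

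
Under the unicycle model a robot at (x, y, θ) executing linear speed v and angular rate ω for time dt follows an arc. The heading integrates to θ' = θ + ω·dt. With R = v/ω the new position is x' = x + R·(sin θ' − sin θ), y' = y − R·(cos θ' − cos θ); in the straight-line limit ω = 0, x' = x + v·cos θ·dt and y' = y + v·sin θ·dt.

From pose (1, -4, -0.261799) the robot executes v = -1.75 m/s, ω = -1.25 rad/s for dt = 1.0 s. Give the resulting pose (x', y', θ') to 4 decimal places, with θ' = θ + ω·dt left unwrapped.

(-0.0352, -2.7303, -1.5118)

θ' = -0.2618 + -1.25·1.0 = -1.5118
R = v/ω = -1.75/-1.25 = 1.4000
x' = 1 + 1.4000·(sin -1.5118 − sin -0.2618) = -0.0352
y' = -4 − 1.4000·(cos -1.5118 − cos -0.2618) = -2.7303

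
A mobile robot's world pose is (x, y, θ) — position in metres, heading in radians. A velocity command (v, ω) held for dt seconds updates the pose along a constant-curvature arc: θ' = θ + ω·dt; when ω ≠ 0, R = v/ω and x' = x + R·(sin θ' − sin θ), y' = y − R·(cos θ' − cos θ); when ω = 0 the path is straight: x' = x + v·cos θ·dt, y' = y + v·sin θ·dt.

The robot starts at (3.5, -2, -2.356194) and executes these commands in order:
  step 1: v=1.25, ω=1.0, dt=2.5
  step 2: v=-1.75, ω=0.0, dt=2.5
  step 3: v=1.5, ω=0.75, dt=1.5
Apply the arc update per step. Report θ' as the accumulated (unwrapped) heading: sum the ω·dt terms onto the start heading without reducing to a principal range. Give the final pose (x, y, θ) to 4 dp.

step 1: θ'=0.1438 (R=1.2500) → pose (4.5630, -4.1210, 0.1438)
step 2: θ'=0.1438 (straight) → pose (0.2332, -4.7480, 0.1438)
step 3: θ'=1.2688 (R=2.0000) → pose (1.8561, -3.3635, 1.2688)

(1.8561, -3.3635, 1.2688)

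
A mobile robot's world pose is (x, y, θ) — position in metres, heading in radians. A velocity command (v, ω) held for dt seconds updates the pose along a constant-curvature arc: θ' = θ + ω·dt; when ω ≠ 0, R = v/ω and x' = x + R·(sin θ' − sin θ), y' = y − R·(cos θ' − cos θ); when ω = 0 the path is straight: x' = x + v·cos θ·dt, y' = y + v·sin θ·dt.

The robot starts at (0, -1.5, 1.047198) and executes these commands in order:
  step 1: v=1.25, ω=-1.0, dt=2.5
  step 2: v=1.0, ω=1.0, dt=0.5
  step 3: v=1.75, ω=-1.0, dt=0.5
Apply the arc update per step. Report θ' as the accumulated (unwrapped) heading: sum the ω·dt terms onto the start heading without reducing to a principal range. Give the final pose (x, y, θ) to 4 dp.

step 1: θ'=-1.4528 (R=-1.2500) → pose (2.3238, -1.9778, -1.4528)
step 2: θ'=-0.9528 (R=1.0000) → pose (2.5018, -2.4395, -0.9528)
step 3: θ'=-1.4528 (R=-1.7500) → pose (2.8134, -3.2475, -1.4528)

(2.8134, -3.2475, -1.4528)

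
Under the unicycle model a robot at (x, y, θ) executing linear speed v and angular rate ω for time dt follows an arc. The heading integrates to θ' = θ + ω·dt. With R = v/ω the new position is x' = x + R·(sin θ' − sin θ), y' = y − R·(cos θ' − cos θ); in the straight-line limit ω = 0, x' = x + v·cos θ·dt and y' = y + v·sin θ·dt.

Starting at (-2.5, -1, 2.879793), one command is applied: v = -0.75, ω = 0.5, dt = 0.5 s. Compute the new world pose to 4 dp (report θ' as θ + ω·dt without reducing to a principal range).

θ' = 2.8798 + 0.5·0.5 = 3.1298
R = v/ω = -0.75/0.5 = -1.5000
x' = -2.5 + -1.5000·(sin 3.1298 − sin 2.8798) = -2.1295
y' = -1 − -1.5000·(cos 3.1298 − cos 2.8798) = -1.0510

(-2.1295, -1.0510, 3.1298)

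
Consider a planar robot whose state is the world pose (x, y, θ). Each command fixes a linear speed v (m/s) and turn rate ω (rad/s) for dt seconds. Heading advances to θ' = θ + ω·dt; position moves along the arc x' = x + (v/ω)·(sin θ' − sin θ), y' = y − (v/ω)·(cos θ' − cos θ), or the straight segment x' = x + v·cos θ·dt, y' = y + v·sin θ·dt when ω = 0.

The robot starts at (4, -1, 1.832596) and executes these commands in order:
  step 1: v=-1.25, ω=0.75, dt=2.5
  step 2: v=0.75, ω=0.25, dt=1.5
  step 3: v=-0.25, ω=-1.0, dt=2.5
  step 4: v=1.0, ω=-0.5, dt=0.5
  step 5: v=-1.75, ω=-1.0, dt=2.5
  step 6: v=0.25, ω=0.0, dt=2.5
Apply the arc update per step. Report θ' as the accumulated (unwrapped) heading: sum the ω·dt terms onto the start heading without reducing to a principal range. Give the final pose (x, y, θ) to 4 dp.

(3.1316, -3.2383, -1.1674)

step 1: θ'=3.7076 (R=-1.6667) → pose (6.5036, -1.9754, 3.7076)
step 2: θ'=4.0826 (R=3.0000) → pose (5.6880, -2.7406, 4.0826)
step 3: θ'=1.5826 (R=0.2500) → pose (6.1400, -2.8849, 1.5826)
step 4: θ'=1.3326 (R=-2.0000) → pose (6.1963, -2.3894, 1.3326)
step 5: θ'=-1.1674 (R=1.7500) → pose (2.8862, -2.6634, -1.1674)
step 6: θ'=-1.1674 (straight) → pose (3.1316, -3.2383, -1.1674)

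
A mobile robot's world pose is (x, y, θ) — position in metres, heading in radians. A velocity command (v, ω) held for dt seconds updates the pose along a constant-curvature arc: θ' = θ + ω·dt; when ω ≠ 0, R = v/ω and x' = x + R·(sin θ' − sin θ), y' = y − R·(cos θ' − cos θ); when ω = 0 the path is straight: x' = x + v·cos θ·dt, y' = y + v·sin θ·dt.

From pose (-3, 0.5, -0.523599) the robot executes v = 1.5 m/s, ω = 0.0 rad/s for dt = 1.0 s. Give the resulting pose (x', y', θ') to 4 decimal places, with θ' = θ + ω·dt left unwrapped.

(-1.7010, -0.2500, -0.5236)

θ' = -0.5236 + 0.0·1.0 = -0.5236
ω = 0 → straight: x' = -3 + 1.5·cos(-0.5236)·1.0 = -1.7010
y' = 0.5 + 1.5·sin(-0.5236)·1.0 = -0.2500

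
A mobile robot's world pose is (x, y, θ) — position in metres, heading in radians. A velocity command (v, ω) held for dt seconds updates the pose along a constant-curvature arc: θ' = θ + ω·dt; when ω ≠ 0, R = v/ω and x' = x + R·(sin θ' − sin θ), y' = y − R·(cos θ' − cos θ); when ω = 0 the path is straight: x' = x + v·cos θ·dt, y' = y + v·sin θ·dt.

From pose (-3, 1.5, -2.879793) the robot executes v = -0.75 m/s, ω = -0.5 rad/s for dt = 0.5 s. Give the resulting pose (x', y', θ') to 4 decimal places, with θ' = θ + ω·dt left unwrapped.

(-2.6295, 1.5510, -3.1298)

θ' = -2.8798 + -0.5·0.5 = -3.1298
R = v/ω = -0.75/-0.5 = 1.5000
x' = -3 + 1.5000·(sin -3.1298 − sin -2.8798) = -2.6295
y' = 1.5 − 1.5000·(cos -3.1298 − cos -2.8798) = 1.5510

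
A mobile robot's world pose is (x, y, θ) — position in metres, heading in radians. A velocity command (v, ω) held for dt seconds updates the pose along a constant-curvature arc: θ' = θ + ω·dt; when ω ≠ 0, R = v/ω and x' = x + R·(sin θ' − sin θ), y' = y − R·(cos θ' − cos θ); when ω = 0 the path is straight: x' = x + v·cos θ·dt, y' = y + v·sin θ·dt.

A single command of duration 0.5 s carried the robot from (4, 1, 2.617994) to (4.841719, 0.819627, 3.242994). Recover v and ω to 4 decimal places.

v = -1.7500, ω = 1.2500

Δθ = 3.242994 − 2.617994 = 0.625000
ω = Δθ/dt = 0.625000/0.5 = 1.2500
R = Δx/(sin θ' − sin θ) = -1.4000
v = R·ω = -1.4000·1.2500 = -1.7500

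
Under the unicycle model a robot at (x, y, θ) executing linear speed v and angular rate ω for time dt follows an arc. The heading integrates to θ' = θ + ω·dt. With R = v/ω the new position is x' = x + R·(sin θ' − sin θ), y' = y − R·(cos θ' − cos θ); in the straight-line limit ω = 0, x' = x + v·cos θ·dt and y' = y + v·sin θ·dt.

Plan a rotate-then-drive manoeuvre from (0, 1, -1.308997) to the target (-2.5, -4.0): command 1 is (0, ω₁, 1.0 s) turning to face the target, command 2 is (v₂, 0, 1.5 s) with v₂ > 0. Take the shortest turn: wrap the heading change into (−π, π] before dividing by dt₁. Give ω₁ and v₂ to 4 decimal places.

heading to target = atan2(-4−1, -2.5−0) = -2.0344
Δθ = wrap(-2.0344 − -1.3090) = -0.7254; ω₁ = Δθ/dt₁ = -0.7254
distance = √((-2.5−0)² + (-4−1)²) = 5.5902; v₂ = distance/dt₂ = 3.7268

ω₁ = -0.7254, v₂ = 3.7268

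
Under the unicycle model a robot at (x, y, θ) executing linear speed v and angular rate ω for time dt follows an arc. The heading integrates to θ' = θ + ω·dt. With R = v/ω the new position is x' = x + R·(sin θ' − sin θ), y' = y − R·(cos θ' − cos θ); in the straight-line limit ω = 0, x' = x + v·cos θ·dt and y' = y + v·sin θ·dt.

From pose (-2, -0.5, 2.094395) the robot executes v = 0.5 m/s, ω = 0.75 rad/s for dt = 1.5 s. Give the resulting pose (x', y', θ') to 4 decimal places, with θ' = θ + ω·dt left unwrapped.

(-2.6292, -0.1687, 3.2194)

θ' = 2.0944 + 0.75·1.5 = 3.2194
R = v/ω = 0.5/0.75 = 0.6667
x' = -2 + 0.6667·(sin 3.2194 − sin 2.0944) = -2.6292
y' = -0.5 − 0.6667·(cos 3.2194 − cos 2.0944) = -0.1687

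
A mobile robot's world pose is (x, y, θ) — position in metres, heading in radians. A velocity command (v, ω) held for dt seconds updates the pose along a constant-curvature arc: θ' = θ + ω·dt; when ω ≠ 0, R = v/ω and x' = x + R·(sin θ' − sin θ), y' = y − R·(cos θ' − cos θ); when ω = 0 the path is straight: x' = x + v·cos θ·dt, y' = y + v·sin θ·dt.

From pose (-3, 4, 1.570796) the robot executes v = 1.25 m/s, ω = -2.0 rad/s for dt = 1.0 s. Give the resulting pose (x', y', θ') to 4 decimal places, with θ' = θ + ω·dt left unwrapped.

θ' = 1.5708 + -2.0·1.0 = -0.4292
R = v/ω = 1.25/-2.0 = -0.6250
x' = -3 + -0.6250·(sin -0.4292 − sin 1.5708) = -2.1149
y' = 4 − -0.6250·(cos -0.4292 − cos 1.5708) = 4.5683

(-2.1149, 4.5683, -0.4292)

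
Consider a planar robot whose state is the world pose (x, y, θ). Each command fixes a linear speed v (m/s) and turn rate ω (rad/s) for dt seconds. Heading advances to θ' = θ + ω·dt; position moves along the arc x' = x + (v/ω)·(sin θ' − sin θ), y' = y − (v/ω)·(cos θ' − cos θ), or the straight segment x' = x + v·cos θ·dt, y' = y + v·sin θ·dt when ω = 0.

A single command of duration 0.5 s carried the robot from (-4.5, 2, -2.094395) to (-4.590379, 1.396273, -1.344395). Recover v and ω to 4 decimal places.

Δθ = -1.344395 − -2.094395 = 0.750000
ω = Δθ/dt = 0.750000/0.5 = 1.5000
R = −Δy/(cos θ' − cos θ) = 0.8333
v = R·ω = 0.8333·1.5000 = 1.2500

v = 1.2500, ω = 1.5000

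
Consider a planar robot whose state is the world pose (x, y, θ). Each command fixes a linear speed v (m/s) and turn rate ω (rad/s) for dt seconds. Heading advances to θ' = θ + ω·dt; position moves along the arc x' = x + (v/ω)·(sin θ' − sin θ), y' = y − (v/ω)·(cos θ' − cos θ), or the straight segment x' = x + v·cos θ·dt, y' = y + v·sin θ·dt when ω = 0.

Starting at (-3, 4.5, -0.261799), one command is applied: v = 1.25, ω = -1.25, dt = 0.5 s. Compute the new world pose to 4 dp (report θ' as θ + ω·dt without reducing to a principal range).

θ' = -0.2618 + -1.25·0.5 = -0.8868
R = v/ω = 1.25/-1.25 = -1.0000
x' = -3 + -1.0000·(sin -0.8868 − sin -0.2618) = -2.4838
y' = 4.5 − -1.0000·(cos -0.8868 − cos -0.2618) = 4.1660

(-2.4838, 4.1660, -0.8868)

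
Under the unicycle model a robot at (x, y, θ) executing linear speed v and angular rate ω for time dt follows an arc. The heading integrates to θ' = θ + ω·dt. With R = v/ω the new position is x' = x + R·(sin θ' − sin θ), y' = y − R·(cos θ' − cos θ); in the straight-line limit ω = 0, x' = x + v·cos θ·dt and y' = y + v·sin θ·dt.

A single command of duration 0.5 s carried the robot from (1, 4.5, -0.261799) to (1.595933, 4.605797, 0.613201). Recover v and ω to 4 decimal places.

v = 1.2500, ω = 1.7500

Δθ = 0.613201 − -0.261799 = 0.875000
ω = Δθ/dt = 0.875000/0.5 = 1.7500
R = Δx/(sin θ' − sin θ) = 0.7143
v = R·ω = 0.7143·1.7500 = 1.2500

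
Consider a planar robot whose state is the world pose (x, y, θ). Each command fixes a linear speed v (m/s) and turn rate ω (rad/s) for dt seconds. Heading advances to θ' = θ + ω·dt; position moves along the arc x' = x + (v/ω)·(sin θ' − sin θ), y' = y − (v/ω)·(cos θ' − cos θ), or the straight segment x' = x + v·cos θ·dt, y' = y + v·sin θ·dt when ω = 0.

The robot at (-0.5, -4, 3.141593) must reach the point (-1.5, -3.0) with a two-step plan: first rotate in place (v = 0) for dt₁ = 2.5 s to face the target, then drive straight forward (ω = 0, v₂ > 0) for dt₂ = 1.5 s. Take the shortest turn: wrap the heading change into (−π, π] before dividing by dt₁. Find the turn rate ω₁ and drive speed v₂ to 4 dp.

heading to target = atan2(-3−-4, -1.5−-0.5) = 2.3562
Δθ = wrap(2.3562 − 3.1416) = -0.7854; ω₁ = Δθ/dt₁ = -0.3142
distance = √((-1.5−-0.5)² + (-3−-4)²) = 1.4142; v₂ = distance/dt₂ = 0.9428

ω₁ = -0.3142, v₂ = 0.9428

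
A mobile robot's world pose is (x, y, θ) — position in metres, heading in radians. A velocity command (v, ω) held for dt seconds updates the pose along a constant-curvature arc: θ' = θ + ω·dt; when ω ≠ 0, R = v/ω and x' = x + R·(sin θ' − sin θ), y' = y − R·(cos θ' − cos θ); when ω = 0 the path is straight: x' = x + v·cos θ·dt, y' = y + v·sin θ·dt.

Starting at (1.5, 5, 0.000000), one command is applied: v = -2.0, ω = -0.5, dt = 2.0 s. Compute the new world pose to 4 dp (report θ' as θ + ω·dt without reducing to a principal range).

(-1.8659, 6.8388, -1.0000)

θ' = 0.0000 + -0.5·2.0 = -1.0000
R = v/ω = -2.0/-0.5 = 4.0000
x' = 1.5 + 4.0000·(sin -1.0000 − sin 0.0000) = -1.8659
y' = 5 − 4.0000·(cos -1.0000 − cos 0.0000) = 6.8388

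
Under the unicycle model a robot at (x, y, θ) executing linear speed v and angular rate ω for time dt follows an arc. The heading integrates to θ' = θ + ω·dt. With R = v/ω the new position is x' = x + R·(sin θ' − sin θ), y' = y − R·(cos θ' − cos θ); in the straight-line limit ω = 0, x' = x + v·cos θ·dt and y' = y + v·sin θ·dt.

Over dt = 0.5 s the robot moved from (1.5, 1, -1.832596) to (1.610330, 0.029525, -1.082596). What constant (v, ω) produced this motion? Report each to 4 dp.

v = 2.0000, ω = 1.5000

Δθ = -1.082596 − -1.832596 = 0.750000
ω = Δθ/dt = 0.750000/0.5 = 1.5000
R = −Δy/(cos θ' − cos θ) = 1.3333
v = R·ω = 1.3333·1.5000 = 2.0000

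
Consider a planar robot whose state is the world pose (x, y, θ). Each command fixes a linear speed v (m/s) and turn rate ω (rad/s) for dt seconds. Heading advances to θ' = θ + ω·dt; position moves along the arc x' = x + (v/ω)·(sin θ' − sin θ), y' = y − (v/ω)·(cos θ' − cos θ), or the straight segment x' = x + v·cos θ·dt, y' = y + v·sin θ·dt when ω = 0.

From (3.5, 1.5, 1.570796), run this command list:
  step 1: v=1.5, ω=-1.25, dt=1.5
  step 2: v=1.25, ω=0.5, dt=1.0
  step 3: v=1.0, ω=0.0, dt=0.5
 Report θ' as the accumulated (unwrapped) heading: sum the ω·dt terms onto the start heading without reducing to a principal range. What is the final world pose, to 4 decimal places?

step 1: θ'=-0.3042 (R=-1.2000) → pose (5.0594, 2.6449, -0.3042)
step 2: θ'=0.1958 (R=2.5000) → pose (6.2946, 2.5779, 0.1958)
step 3: θ'=0.1958 (straight) → pose (6.7851, 2.6752, 0.1958)

(6.7851, 2.6752, 0.1958)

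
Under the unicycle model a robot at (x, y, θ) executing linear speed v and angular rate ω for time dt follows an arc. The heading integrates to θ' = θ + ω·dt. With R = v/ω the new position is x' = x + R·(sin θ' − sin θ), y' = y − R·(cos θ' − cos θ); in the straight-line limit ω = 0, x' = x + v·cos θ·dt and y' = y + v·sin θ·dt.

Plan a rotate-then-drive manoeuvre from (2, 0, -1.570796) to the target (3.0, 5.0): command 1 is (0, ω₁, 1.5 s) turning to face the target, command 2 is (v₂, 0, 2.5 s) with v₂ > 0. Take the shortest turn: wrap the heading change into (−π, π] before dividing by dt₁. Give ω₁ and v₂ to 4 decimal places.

ω₁ = 1.9628, v₂ = 2.0396

heading to target = atan2(5−0, 3−2) = 1.3734
Δθ = wrap(1.3734 − -1.5708) = 2.9442; ω₁ = Δθ/dt₁ = 1.9628
distance = √((3−2)² + (5−0)²) = 5.0990; v₂ = distance/dt₂ = 2.0396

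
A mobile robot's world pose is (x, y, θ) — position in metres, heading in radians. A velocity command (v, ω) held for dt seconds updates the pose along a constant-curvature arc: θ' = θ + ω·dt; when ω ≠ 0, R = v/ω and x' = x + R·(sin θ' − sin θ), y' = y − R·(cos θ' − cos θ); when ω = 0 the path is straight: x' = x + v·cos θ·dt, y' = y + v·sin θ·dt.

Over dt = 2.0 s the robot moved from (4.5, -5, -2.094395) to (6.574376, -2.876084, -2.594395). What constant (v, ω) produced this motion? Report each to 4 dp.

v = -1.5000, ω = -0.2500

Δθ = -2.594395 − -2.094395 = -0.500000
ω = Δθ/dt = -0.500000/2.0 = -0.2500
R = −Δy/(cos θ' − cos θ) = 6.0000
v = R·ω = 6.0000·-0.2500 = -1.5000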